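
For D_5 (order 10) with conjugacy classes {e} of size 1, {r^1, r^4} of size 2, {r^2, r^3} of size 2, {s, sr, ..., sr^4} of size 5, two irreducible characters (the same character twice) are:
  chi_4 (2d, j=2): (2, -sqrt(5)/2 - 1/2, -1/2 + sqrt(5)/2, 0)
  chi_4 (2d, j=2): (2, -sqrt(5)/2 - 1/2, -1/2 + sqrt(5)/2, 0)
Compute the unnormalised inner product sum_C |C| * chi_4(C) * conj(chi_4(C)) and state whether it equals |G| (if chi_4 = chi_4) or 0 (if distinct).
Sum = 10 = |G| = 10; so <chi_4, chi_4> = 1 (norm-1 confirms irreducibility).

Reasoning: Compute term by term over conjugacy classes (|C| * chi_4(C) * conj(chi_4(C))):
  1*(2)*conj(2) + 2*(-sqrt(5)/2 - 1/2)*conj(-sqrt(5)/2 - 1/2) + 2*(-1/2 + sqrt(5)/2)*conj(-1/2 + sqrt(5)/2) + 5*(0)*conj(0)
  = (4) + (sqrt(5) + 3) + (3 - sqrt(5)) + (0)
  = 10.
Dividing by |G| = 10 gives 10/10 = 1, matching the row-orthogonality relation <chi_4, chi_4> = [chi_4 = chi_4].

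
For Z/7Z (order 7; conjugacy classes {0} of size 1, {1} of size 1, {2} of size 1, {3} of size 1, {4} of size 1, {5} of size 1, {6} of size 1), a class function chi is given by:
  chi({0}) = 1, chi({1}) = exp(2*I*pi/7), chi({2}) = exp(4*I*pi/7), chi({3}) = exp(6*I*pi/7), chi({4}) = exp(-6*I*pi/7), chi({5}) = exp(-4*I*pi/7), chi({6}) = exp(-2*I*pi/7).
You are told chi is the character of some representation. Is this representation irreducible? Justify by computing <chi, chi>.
Irreducible: <chi, chi> = 1.

Solution. <chi, chi> = (1/|G|) sum_C |C| * |chi(C)|^2 = (1/7)[1*|1|^2 + 1*|exp(2*I*pi/7)|^2 + 1*|exp(4*I*pi/7)|^2 + 1*|exp(6*I*pi/7)|^2 + 1*|exp(-6*I*pi/7)|^2 + 1*|exp(-4*I*pi/7)|^2 + 1*|exp(-2*I*pi/7)|^2]
  = (1/7)[(1) + (1) + (1) + (1) + (1) + (1) + (1)] = 7/7 = 1.
(Exp terms are combined using exp(i*s)*conj(exp(i*t)) = exp(i*(s-t)), and sums of them are collapsed using the identity that for every m > 1 the m distinct m-th roots of unity sum to 0, e.g. 1 + exp(2*I*pi/3) + exp(-2*I*pi/3) = 0.)
A character is irreducible iff <chi, chi> = 1, so this representation is irreducible.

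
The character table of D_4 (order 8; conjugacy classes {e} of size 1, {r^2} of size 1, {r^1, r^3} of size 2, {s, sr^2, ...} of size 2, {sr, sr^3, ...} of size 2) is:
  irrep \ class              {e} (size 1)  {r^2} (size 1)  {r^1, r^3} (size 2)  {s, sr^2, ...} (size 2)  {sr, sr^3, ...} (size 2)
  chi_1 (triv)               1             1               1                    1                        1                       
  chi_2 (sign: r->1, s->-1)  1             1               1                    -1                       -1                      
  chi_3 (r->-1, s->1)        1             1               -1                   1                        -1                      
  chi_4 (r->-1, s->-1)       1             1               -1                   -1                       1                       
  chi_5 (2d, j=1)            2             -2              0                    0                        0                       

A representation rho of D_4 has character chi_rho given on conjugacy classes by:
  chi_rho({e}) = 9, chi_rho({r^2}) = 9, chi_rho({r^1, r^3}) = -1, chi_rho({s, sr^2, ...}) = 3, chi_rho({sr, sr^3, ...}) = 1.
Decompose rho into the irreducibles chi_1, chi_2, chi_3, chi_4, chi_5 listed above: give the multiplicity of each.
Multiplicities: chi_1: 3, chi_2: 1, chi_3: 3, chi_4: 2, chi_5: 0.

Reasoning: Use <chi_rho, chi> = (1/|G|) sum_C |C| * chi_rho(C) * conj(chi(C)) with |G| = 8 for each irreducible chi in the table:
  <chi_rho, chi_1> = (1/8)[1*(9)*conj(1) + 1*(9)*conj(1) + 2*(-1)*conj(1) + 2*(3)*conj(1) + 2*(1)*conj(1)]
      = (1/8)[(9) + (9) + (-2) + (6) + (2)] = 24/8 = 3
  <chi_rho, chi_2> = (1/8)[1*(9)*conj(1) + 1*(9)*conj(1) + 2*(-1)*conj(1) + 2*(3)*conj(-1) + 2*(1)*conj(-1)]
      = (1/8)[(9) + (9) + (-2) + (-6) + (-2)] = 8/8 = 1
  <chi_rho, chi_3> = (1/8)[1*(9)*conj(1) + 1*(9)*conj(1) + 2*(-1)*conj(-1) + 2*(3)*conj(1) + 2*(1)*conj(-1)]
      = (1/8)[(9) + (9) + (2) + (6) + (-2)] = 24/8 = 3
  <chi_rho, chi_4> = (1/8)[1*(9)*conj(1) + 1*(9)*conj(1) + 2*(-1)*conj(-1) + 2*(3)*conj(-1) + 2*(1)*conj(1)]
      = (1/8)[(9) + (9) + (2) + (-6) + (2)] = 16/8 = 2
  <chi_rho, chi_5> = (1/8)[1*(9)*conj(2) + 1*(9)*conj(-2) + 2*(-1)*conj(0) + 2*(3)*conj(0) + 2*(1)*conj(0)]
      = (1/8)[(18) + (-18) + (0) + (0) + (0)] = 0/8 = 0
Dimension check: dim(rho) = sum (mult * dim) = 3*1 + 1*1 + 3*1 + 2*1 + 0*2 = 9 = chi_rho(e) = 9.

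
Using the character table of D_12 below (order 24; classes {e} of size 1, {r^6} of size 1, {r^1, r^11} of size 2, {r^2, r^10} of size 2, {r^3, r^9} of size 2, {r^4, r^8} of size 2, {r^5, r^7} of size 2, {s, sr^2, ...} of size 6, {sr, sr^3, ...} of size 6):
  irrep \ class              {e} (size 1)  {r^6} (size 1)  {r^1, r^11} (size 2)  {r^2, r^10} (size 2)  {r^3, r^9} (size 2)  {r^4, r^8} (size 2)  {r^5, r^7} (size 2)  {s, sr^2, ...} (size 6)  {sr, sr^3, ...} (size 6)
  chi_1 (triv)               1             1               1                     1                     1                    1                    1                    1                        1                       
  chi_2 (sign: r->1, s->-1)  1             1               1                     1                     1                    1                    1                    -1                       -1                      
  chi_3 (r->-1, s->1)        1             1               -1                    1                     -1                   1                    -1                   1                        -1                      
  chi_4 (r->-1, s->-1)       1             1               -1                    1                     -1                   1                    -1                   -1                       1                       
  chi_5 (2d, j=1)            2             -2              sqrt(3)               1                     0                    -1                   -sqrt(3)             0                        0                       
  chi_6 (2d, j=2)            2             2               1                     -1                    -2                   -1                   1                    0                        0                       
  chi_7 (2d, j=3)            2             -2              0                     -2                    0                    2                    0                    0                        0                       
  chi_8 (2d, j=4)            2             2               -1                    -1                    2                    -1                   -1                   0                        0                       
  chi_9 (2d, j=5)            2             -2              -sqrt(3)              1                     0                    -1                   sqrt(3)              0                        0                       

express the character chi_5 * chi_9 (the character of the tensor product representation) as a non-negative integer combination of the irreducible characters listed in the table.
chi_5 tensor chi_9 = chi_3 + chi_4 + chi_8 (all other irreducibles have multiplicity 0).

Solution. The character of a tensor product is the pointwise product (chi_5 * chi_9)(C) = chi_5(C) * chi_9(C):
  {e}: (2)*(2), {r^6}: (-2)*(-2), {r^1, r^11}: (sqrt(3))*(-sqrt(3)), {r^2, r^10}: (1)*(1), {r^3, r^9}: (0)*(0), {r^4, r^8}: (-1)*(-1), {r^5, r^7}: (-sqrt(3))*(sqrt(3)), {s, sr^2, ...}: (0)*(0), {sr, sr^3, ...}: (0)*(0)
so (chi_5 * chi_9) takes values
  {e} -> 4, {r^6} -> 4, {r^1, r^11} -> -3, {r^2, r^10} -> 1, {r^3, r^9} -> 0, {r^4, r^8} -> 1, {r^5, r^7} -> -3, {s, sr^2, ...} -> 0, {sr, sr^3, ...} -> 0.
Now take the inner product of this character with each irreducible chi from the table, <chi_5*chi_9, chi> = (1/24) sum_C |C| (chi_5*chi_9)(C) conj(chi(C)):
  <chi_5*chi_9, chi_1> = (1/24)[1*(4)*conj(1) + 1*(4)*conj(1) + 2*(-3)*conj(1) + 2*(1)*conj(1) + 2*(0)*conj(1) + 2*(1)*conj(1) + 2*(-3)*conj(1) + 6*(0)*conj(1) + 6*(0)*conj(1)]
      = (1/24)[(4) + (4) + (-6) + (2) + (0) + (2) + (-6) + (0) + (0)] = 0/24 = 0
  <chi_5*chi_9, chi_2> = (1/24)[1*(4)*conj(1) + 1*(4)*conj(1) + 2*(-3)*conj(1) + 2*(1)*conj(1) + 2*(0)*conj(1) + 2*(1)*conj(1) + 2*(-3)*conj(1) + 6*(0)*conj(-1) + 6*(0)*conj(-1)]
      = (1/24)[(4) + (4) + (-6) + (2) + (0) + (2) + (-6) + (0) + (0)] = 0/24 = 0
  <chi_5*chi_9, chi_3> = (1/24)[1*(4)*conj(1) + 1*(4)*conj(1) + 2*(-3)*conj(-1) + 2*(1)*conj(1) + 2*(0)*conj(-1) + 2*(1)*conj(1) + 2*(-3)*conj(-1) + 6*(0)*conj(1) + 6*(0)*conj(-1)]
      = (1/24)[(4) + (4) + (6) + (2) + (0) + (2) + (6) + (0) + (0)] = 24/24 = 1
  <chi_5*chi_9, chi_4> = (1/24)[1*(4)*conj(1) + 1*(4)*conj(1) + 2*(-3)*conj(-1) + 2*(1)*conj(1) + 2*(0)*conj(-1) + 2*(1)*conj(1) + 2*(-3)*conj(-1) + 6*(0)*conj(-1) + 6*(0)*conj(1)]
      = (1/24)[(4) + (4) + (6) + (2) + (0) + (2) + (6) + (0) + (0)] = 24/24 = 1
  <chi_5*chi_9, chi_5> = (1/24)[1*(4)*conj(2) + 1*(4)*conj(-2) + 2*(-3)*conj(sqrt(3)) + 2*(1)*conj(1) + 2*(0)*conj(0) + 2*(1)*conj(-1) + 2*(-3)*conj(-sqrt(3)) + 6*(0)*conj(0) + 6*(0)*conj(0)]
      = (1/24)[(8) + (-8) + (-6*sqrt(3)) + (2) + (0) + (-2) + (6*sqrt(3)) + (0) + (0)] = 0/24 = 0
  <chi_5*chi_9, chi_6> = (1/24)[1*(4)*conj(2) + 1*(4)*conj(2) + 2*(-3)*conj(1) + 2*(1)*conj(-1) + 2*(0)*conj(-2) + 2*(1)*conj(-1) + 2*(-3)*conj(1) + 6*(0)*conj(0) + 6*(0)*conj(0)]
      = (1/24)[(8) + (8) + (-6) + (-2) + (0) + (-2) + (-6) + (0) + (0)] = 0/24 = 0
  <chi_5*chi_9, chi_7> = (1/24)[1*(4)*conj(2) + 1*(4)*conj(-2) + 2*(-3)*conj(0) + 2*(1)*conj(-2) + 2*(0)*conj(0) + 2*(1)*conj(2) + 2*(-3)*conj(0) + 6*(0)*conj(0) + 6*(0)*conj(0)]
      = (1/24)[(8) + (-8) + (0) + (-4) + (0) + (4) + (0) + (0) + (0)] = 0/24 = 0
  <chi_5*chi_9, chi_8> = (1/24)[1*(4)*conj(2) + 1*(4)*conj(2) + 2*(-3)*conj(-1) + 2*(1)*conj(-1) + 2*(0)*conj(2) + 2*(1)*conj(-1) + 2*(-3)*conj(-1) + 6*(0)*conj(0) + 6*(0)*conj(0)]
      = (1/24)[(8) + (8) + (6) + (-2) + (0) + (-2) + (6) + (0) + (0)] = 24/24 = 1
  <chi_5*chi_9, chi_9> = (1/24)[1*(4)*conj(2) + 1*(4)*conj(-2) + 2*(-3)*conj(-sqrt(3)) + 2*(1)*conj(1) + 2*(0)*conj(0) + 2*(1)*conj(-1) + 2*(-3)*conj(sqrt(3)) + 6*(0)*conj(0) + 6*(0)*conj(0)]
      = (1/24)[(8) + (-8) + (6*sqrt(3)) + (2) + (0) + (-2) + (-6*sqrt(3)) + (0) + (0)] = 0/24 = 0
Hence the multiplicities are chi_3: 1, chi_4: 1, chi_8: 1. Dimension check: dim(chi_5)*dim(chi_9) = 2*2 = 4 and sum (mult * dim) = 1*1 + 1*1 + 1*2 = 4.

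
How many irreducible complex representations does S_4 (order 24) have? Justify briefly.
5

Why: The number of irreducible complex representations of a finite group equals its number of conjugacy classes. Conjugacy classes in S_4 correspond to cycle types, i.e. partitions of 4; there are p(4) = 5 of them, so S_4 (order 24) has exactly 5 irreducible complex representations.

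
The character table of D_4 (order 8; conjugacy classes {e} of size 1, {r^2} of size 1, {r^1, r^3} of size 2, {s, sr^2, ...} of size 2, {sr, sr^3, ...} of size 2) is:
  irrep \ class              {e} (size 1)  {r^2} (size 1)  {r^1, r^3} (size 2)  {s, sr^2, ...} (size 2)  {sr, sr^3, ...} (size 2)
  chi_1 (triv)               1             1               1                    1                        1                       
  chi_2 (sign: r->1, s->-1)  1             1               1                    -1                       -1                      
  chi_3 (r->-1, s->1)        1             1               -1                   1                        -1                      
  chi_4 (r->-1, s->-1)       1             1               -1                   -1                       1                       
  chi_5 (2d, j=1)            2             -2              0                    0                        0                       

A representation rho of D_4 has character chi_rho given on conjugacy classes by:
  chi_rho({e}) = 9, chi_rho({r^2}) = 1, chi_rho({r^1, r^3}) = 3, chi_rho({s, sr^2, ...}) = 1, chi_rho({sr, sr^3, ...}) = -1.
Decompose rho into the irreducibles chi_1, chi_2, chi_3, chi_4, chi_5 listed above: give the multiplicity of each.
Multiplicities: chi_1: 2, chi_2: 2, chi_3: 1, chi_4: 0, chi_5: 2.

Proof sketch: Use <chi_rho, chi> = (1/|G|) sum_C |C| * chi_rho(C) * conj(chi(C)) with |G| = 8 for each irreducible chi in the table:
  <chi_rho, chi_1> = (1/8)[1*(9)*conj(1) + 1*(1)*conj(1) + 2*(3)*conj(1) + 2*(1)*conj(1) + 2*(-1)*conj(1)]
      = (1/8)[(9) + (1) + (6) + (2) + (-2)] = 16/8 = 2
  <chi_rho, chi_2> = (1/8)[1*(9)*conj(1) + 1*(1)*conj(1) + 2*(3)*conj(1) + 2*(1)*conj(-1) + 2*(-1)*conj(-1)]
      = (1/8)[(9) + (1) + (6) + (-2) + (2)] = 16/8 = 2
  <chi_rho, chi_3> = (1/8)[1*(9)*conj(1) + 1*(1)*conj(1) + 2*(3)*conj(-1) + 2*(1)*conj(1) + 2*(-1)*conj(-1)]
      = (1/8)[(9) + (1) + (-6) + (2) + (2)] = 8/8 = 1
  <chi_rho, chi_4> = (1/8)[1*(9)*conj(1) + 1*(1)*conj(1) + 2*(3)*conj(-1) + 2*(1)*conj(-1) + 2*(-1)*conj(1)]
      = (1/8)[(9) + (1) + (-6) + (-2) + (-2)] = 0/8 = 0
  <chi_rho, chi_5> = (1/8)[1*(9)*conj(2) + 1*(1)*conj(-2) + 2*(3)*conj(0) + 2*(1)*conj(0) + 2*(-1)*conj(0)]
      = (1/8)[(18) + (-2) + (0) + (0) + (0)] = 16/8 = 2
Dimension check: dim(rho) = sum (mult * dim) = 2*1 + 2*1 + 1*1 + 0*1 + 2*2 = 9 = chi_rho(e) = 9.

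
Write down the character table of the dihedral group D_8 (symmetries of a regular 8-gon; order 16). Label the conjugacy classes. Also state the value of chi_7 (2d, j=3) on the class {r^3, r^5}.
Conjugacy classes: {e} of size 1, {r^4} of size 1, {r^1, r^7} of size 2, {r^2, r^6} of size 2, {r^3, r^5} of size 2, {s, sr^2, ...} of size 4, {sr, sr^3, ...} of size 4.
Character table:
  irrep \ class              {e} (size 1)  {r^4} (size 1)  {r^1, r^7} (size 2)  {r^2, r^6} (size 2)  {r^3, r^5} (size 2)  {s, sr^2, ...} (size 4)  {sr, sr^3, ...} (size 4)
  chi_1 (triv)               1             1               1                    1                    1                    1                        1                       
  chi_2 (sign: r->1, s->-1)  1             1               1                    1                    1                    -1                       -1                      
  chi_3 (r->-1, s->1)        1             1               -1                   1                    -1                   1                        -1                      
  chi_4 (r->-1, s->-1)       1             1               -1                   1                    -1                   -1                       1                       
  chi_5 (2d, j=1)            2             -2              sqrt(2)              0                    -sqrt(2)             0                        0                       
  chi_6 (2d, j=2)            2             2               0                    -2                   0                    0                        0                       
  chi_7 (2d, j=3)            2             -2              -sqrt(2)             0                    sqrt(2)              0                        0                       

Spot check: chi_7 (2d, j=3) on {r^3, r^5} = sqrt(2).

Argument: D_8 has order 2*8 = 16 with 7 conjugacy classes, hence 7 irreducibles. Sum of squared dims 1 + 1 + 1 + 1 + 4 + 4 + 4 = 16 = |G|. Linear characters come from the abelianisation; the 2-dimensional irreps have character r^k -> 2*cos(2*pi*j*k/8), reflections -> 0.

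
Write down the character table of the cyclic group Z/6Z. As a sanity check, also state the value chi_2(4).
Character table of Z/6Z (irreps indexed chi_0,...,chi_5 with chi_k(m) = zeta_6^(k*m), zeta_6 = exp(2*pi*i/6)):
  irrep \ class  {0} (size 1)  {1} (size 1)    {2} (size 1)    {3} (size 1)  {4} (size 1)    {5} (size 1)  
  chi_0          1             1               1               1             1               1             
  chi_1          1             exp(I*pi/3)     exp(2*I*pi/3)   -1            exp(-2*I*pi/3)  exp(-I*pi/3)  
  chi_2          1             exp(2*I*pi/3)   exp(-2*I*pi/3)  1             exp(2*I*pi/3)   exp(-2*I*pi/3)
  chi_3          1             -1              1               -1            1               -1            
  chi_4          1             exp(-2*I*pi/3)  exp(2*I*pi/3)   1             exp(-2*I*pi/3)  exp(2*I*pi/3) 
  chi_5          1             exp(-I*pi/3)    exp(-2*I*pi/3)  -1            exp(2*I*pi/3)   exp(I*pi/3)   

Spot check: chi_2(4) = zeta_6^(2*4) = zeta_6^8 = exp(2*I*pi/3).

Derivation: Z/6Z is abelian, so all 6 irreducible complex representations are 1-dimensional. They are given by chi_k(m) = zeta_6^(k*m) for k = 0,...,5. Row orthogonality: sum_m chi_k(m) conj(chi_l(m)) = 6 * [k = l].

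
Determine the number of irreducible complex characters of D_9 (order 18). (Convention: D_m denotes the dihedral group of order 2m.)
6

The number of irreducible complex representations of a finite group equals its number of conjugacy classes. D_9 has 6 conjugacy classes ((n+3)/2 for n odd), so D_9 (order 18) has exactly 6 irreducible complex representations.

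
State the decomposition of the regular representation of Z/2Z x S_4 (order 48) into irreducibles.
Each irreducible V_i of dimension d_i appears with multiplicity d_i, i.e. rho_reg = (direct sum over all irreducibles V_i) d_i V_i. The irreducible dimensions for Z/2Z x S_4 are 1, 1, 1, 1, 2, 2, 3, 3, 3, 3: 4 irreducibles of dimension 1, each with multiplicity 1; 2 irreducibles of dimension 2, each with multiplicity 2; 4 irreducibles of dimension 3, each with multiplicity 3. Total dimension 4*1*1 + 2*2*2 + 4*3*3 = 48 = |G|.

General theorem: in the regular representation of a finite group G, each irreducible appears with multiplicity equal to its dimension. Check: dim(rho_reg) = sum d_i^2 = 1 + 1 + 1 + 1 + 4 + 4 + 9 + 9 + 9 + 9 = 48 = |G|.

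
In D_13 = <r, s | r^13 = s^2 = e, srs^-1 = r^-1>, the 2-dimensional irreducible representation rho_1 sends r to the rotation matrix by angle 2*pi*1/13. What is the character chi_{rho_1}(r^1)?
chi_{rho_1}(r^1) = 2*cos(2*pi*1*1/13) = 2*cos(2*pi/13)

Derivation: rho_1(r^1) is rotation by angle 2*pi*1*1/13, whose trace is 2*cos(2*pi*1*1/13) = 2*cos(2*pi/13).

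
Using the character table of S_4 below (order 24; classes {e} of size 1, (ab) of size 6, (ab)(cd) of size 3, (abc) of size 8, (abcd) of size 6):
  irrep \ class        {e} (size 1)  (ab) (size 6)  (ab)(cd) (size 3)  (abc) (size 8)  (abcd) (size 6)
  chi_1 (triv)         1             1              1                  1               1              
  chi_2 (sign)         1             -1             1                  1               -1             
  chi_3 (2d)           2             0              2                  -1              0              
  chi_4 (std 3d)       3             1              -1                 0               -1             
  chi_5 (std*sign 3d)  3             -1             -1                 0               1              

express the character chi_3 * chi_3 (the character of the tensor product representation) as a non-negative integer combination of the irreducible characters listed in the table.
chi_3 tensor chi_3 = chi_1 + chi_2 + chi_3 (all other irreducibles have multiplicity 0).

Details: The character of a tensor product is the pointwise product (chi_3 * chi_3)(C) = chi_3(C) * chi_3(C):
  {e}: (2)*(2), (ab): (0)*(0), (ab)(cd): (2)*(2), (abc): (-1)*(-1), (abcd): (0)*(0)
so (chi_3 * chi_3) takes values
  {e} -> 4, (ab) -> 0, (ab)(cd) -> 4, (abc) -> 1, (abcd) -> 0.
Now take the inner product of this character with each irreducible chi from the table, <chi_3*chi_3, chi> = (1/24) sum_C |C| (chi_3*chi_3)(C) conj(chi(C)):
  <chi_3*chi_3, chi_1> = (1/24)[1*(4)*conj(1) + 6*(0)*conj(1) + 3*(4)*conj(1) + 8*(1)*conj(1) + 6*(0)*conj(1)]
      = (1/24)[(4) + (0) + (12) + (8) + (0)] = 24/24 = 1
  <chi_3*chi_3, chi_2> = (1/24)[1*(4)*conj(1) + 6*(0)*conj(-1) + 3*(4)*conj(1) + 8*(1)*conj(1) + 6*(0)*conj(-1)]
      = (1/24)[(4) + (0) + (12) + (8) + (0)] = 24/24 = 1
  <chi_3*chi_3, chi_3> = (1/24)[1*(4)*conj(2) + 6*(0)*conj(0) + 3*(4)*conj(2) + 8*(1)*conj(-1) + 6*(0)*conj(0)]
      = (1/24)[(8) + (0) + (24) + (-8) + (0)] = 24/24 = 1
  <chi_3*chi_3, chi_4> = (1/24)[1*(4)*conj(3) + 6*(0)*conj(1) + 3*(4)*conj(-1) + 8*(1)*conj(0) + 6*(0)*conj(-1)]
      = (1/24)[(12) + (0) + (-12) + (0) + (0)] = 0/24 = 0
  <chi_3*chi_3, chi_5> = (1/24)[1*(4)*conj(3) + 6*(0)*conj(-1) + 3*(4)*conj(-1) + 8*(1)*conj(0) + 6*(0)*conj(1)]
      = (1/24)[(12) + (0) + (-12) + (0) + (0)] = 0/24 = 0
Hence the multiplicities are chi_1: 1, chi_2: 1, chi_3: 1. Dimension check: dim(chi_3)*dim(chi_3) = 2*2 = 4 and sum (mult * dim) = 1*1 + 1*1 + 1*2 = 4.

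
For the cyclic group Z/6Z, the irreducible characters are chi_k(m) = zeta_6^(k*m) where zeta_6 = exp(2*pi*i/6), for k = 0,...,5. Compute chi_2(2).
chi_2(2) = zeta_6^4 = exp(-2*I*pi/3)

Explanation: chi_2(2) = zeta_6^(2*2) = zeta_6^4. Since zeta_6^6 = 1, this equals zeta_6^4 = exp(2*pi*i*4/6) = exp(-2*I*pi/3).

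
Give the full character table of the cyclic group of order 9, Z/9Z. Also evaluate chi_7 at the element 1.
Character table of Z/9Z (irreps indexed chi_0,...,chi_8 with chi_k(m) = zeta_9^(k*m), zeta_9 = exp(2*pi*i/9)):
  irrep \ class  {0} (size 1)  {1} (size 1)    {2} (size 1)    {3} (size 1)    {4} (size 1)    {5} (size 1)    {6} (size 1)    {7} (size 1)    {8} (size 1)  
  chi_0          1             1               1               1               1               1               1               1               1             
  chi_1          1             exp(2*I*pi/9)   exp(4*I*pi/9)   exp(2*I*pi/3)   exp(8*I*pi/9)   exp(-8*I*pi/9)  exp(-2*I*pi/3)  exp(-4*I*pi/9)  exp(-2*I*pi/9)
  chi_2          1             exp(4*I*pi/9)   exp(8*I*pi/9)   exp(-2*I*pi/3)  exp(-2*I*pi/9)  exp(2*I*pi/9)   exp(2*I*pi/3)   exp(-8*I*pi/9)  exp(-4*I*pi/9)
  chi_3          1             exp(2*I*pi/3)   exp(-2*I*pi/3)  1               exp(2*I*pi/3)   exp(-2*I*pi/3)  1               exp(2*I*pi/3)   exp(-2*I*pi/3)
  chi_4          1             exp(8*I*pi/9)   exp(-2*I*pi/9)  exp(2*I*pi/3)   exp(-4*I*pi/9)  exp(4*I*pi/9)   exp(-2*I*pi/3)  exp(2*I*pi/9)   exp(-8*I*pi/9)
  chi_5          1             exp(-8*I*pi/9)  exp(2*I*pi/9)   exp(-2*I*pi/3)  exp(4*I*pi/9)   exp(-4*I*pi/9)  exp(2*I*pi/3)   exp(-2*I*pi/9)  exp(8*I*pi/9) 
  chi_6          1             exp(-2*I*pi/3)  exp(2*I*pi/3)   1               exp(-2*I*pi/3)  exp(2*I*pi/3)   1               exp(-2*I*pi/3)  exp(2*I*pi/3) 
  chi_7          1             exp(-4*I*pi/9)  exp(-8*I*pi/9)  exp(2*I*pi/3)   exp(2*I*pi/9)   exp(-2*I*pi/9)  exp(-2*I*pi/3)  exp(8*I*pi/9)   exp(4*I*pi/9) 
  chi_8          1             exp(-2*I*pi/9)  exp(-4*I*pi/9)  exp(-2*I*pi/3)  exp(-8*I*pi/9)  exp(8*I*pi/9)   exp(2*I*pi/3)   exp(4*I*pi/9)   exp(2*I*pi/9) 

Spot check: chi_7(1) = zeta_9^(7*1) = zeta_9^7 = exp(-4*I*pi/9).

Proof sketch: Z/9Z is abelian, so all 9 irreducible complex representations are 1-dimensional. They are given by chi_k(m) = zeta_9^(k*m) for k = 0,...,8. Row orthogonality: sum_m chi_k(m) conj(chi_l(m)) = 9 * [k = l].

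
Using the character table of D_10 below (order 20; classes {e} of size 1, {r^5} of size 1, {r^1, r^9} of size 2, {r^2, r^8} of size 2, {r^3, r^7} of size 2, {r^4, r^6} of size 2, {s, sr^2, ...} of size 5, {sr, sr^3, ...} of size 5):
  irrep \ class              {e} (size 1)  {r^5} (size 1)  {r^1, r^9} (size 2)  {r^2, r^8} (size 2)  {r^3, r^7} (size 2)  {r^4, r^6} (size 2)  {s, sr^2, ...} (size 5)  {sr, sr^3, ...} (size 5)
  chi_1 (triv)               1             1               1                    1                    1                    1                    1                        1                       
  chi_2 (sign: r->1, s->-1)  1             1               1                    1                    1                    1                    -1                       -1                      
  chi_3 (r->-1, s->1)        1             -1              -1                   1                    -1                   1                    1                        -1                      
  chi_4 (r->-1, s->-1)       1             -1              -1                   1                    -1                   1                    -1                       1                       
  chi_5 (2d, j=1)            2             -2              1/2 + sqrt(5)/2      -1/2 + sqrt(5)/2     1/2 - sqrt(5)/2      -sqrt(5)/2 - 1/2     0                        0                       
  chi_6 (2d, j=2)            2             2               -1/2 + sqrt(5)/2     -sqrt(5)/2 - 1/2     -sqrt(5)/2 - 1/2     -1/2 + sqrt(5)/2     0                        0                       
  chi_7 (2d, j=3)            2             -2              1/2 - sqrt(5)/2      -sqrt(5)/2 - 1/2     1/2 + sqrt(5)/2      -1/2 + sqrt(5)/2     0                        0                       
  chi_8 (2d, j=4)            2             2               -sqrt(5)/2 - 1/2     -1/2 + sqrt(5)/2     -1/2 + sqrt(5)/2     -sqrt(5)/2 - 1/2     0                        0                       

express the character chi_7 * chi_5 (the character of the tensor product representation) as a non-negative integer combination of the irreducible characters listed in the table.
chi_7 tensor chi_5 = chi_6 + chi_8 (all other irreducibles have multiplicity 0).

Proof sketch: The character of a tensor product is the pointwise product (chi_7 * chi_5)(C) = chi_7(C) * chi_5(C):
  {e}: (2)*(2), {r^5}: (-2)*(-2), {r^1, r^9}: (1/2 - sqrt(5)/2)*(1/2 + sqrt(5)/2), {r^2, r^8}: (-sqrt(5)/2 - 1/2)*(-1/2 + sqrt(5)/2), {r^3, r^7}: (1/2 + sqrt(5)/2)*(1/2 - sqrt(5)/2), {r^4, r^6}: (-1/2 + sqrt(5)/2)*(-sqrt(5)/2 - 1/2), {s, sr^2, ...}: (0)*(0), {sr, sr^3, ...}: (0)*(0)
so (chi_7 * chi_5) takes values
  {e} -> 4, {r^5} -> 4, {r^1, r^9} -> -1, {r^2, r^8} -> -1, {r^3, r^7} -> -1, {r^4, r^6} -> -1, {s, sr^2, ...} -> 0, {sr, sr^3, ...} -> 0.
Now take the inner product of this character with each irreducible chi from the table, <chi_7*chi_5, chi> = (1/20) sum_C |C| (chi_7*chi_5)(C) conj(chi(C)):
  <chi_7*chi_5, chi_1> = (1/20)[1*(4)*conj(1) + 1*(4)*conj(1) + 2*(-1)*conj(1) + 2*(-1)*conj(1) + 2*(-1)*conj(1) + 2*(-1)*conj(1) + 5*(0)*conj(1) + 5*(0)*conj(1)]
      = (1/20)[(4) + (4) + (-2) + (-2) + (-2) + (-2) + (0) + (0)] = 0/20 = 0
  <chi_7*chi_5, chi_2> = (1/20)[1*(4)*conj(1) + 1*(4)*conj(1) + 2*(-1)*conj(1) + 2*(-1)*conj(1) + 2*(-1)*conj(1) + 2*(-1)*conj(1) + 5*(0)*conj(-1) + 5*(0)*conj(-1)]
      = (1/20)[(4) + (4) + (-2) + (-2) + (-2) + (-2) + (0) + (0)] = 0/20 = 0
  <chi_7*chi_5, chi_3> = (1/20)[1*(4)*conj(1) + 1*(4)*conj(-1) + 2*(-1)*conj(-1) + 2*(-1)*conj(1) + 2*(-1)*conj(-1) + 2*(-1)*conj(1) + 5*(0)*conj(1) + 5*(0)*conj(-1)]
      = (1/20)[(4) + (-4) + (2) + (-2) + (2) + (-2) + (0) + (0)] = 0/20 = 0
  <chi_7*chi_5, chi_4> = (1/20)[1*(4)*conj(1) + 1*(4)*conj(-1) + 2*(-1)*conj(-1) + 2*(-1)*conj(1) + 2*(-1)*conj(-1) + 2*(-1)*conj(1) + 5*(0)*conj(-1) + 5*(0)*conj(1)]
      = (1/20)[(4) + (-4) + (2) + (-2) + (2) + (-2) + (0) + (0)] = 0/20 = 0
  <chi_7*chi_5, chi_5> = (1/20)[1*(4)*conj(2) + 1*(4)*conj(-2) + 2*(-1)*conj(1/2 + sqrt(5)/2) + 2*(-1)*conj(-1/2 + sqrt(5)/2) + 2*(-1)*conj(1/2 - sqrt(5)/2) + 2*(-1)*conj(-sqrt(5)/2 - 1/2) + 5*(0)*conj(0) + 5*(0)*conj(0)]
      = (1/20)[(8) + (-8) + (-sqrt(5) - 1) + (1 - sqrt(5)) + (-1 + sqrt(5)) + (1 + sqrt(5)) + (0) + (0)] = 0/20 = 0
  <chi_7*chi_5, chi_6> = (1/20)[1*(4)*conj(2) + 1*(4)*conj(2) + 2*(-1)*conj(-1/2 + sqrt(5)/2) + 2*(-1)*conj(-sqrt(5)/2 - 1/2) + 2*(-1)*conj(-sqrt(5)/2 - 1/2) + 2*(-1)*conj(-1/2 + sqrt(5)/2) + 5*(0)*conj(0) + 5*(0)*conj(0)]
      = (1/20)[(8) + (8) + (1 - sqrt(5)) + (1 + sqrt(5)) + (1 + sqrt(5)) + (1 - sqrt(5)) + (0) + (0)] = 20/20 = 1
  <chi_7*chi_5, chi_7> = (1/20)[1*(4)*conj(2) + 1*(4)*conj(-2) + 2*(-1)*conj(1/2 - sqrt(5)/2) + 2*(-1)*conj(-sqrt(5)/2 - 1/2) + 2*(-1)*conj(1/2 + sqrt(5)/2) + 2*(-1)*conj(-1/2 + sqrt(5)/2) + 5*(0)*conj(0) + 5*(0)*conj(0)]
      = (1/20)[(8) + (-8) + (-1 + sqrt(5)) + (1 + sqrt(5)) + (-sqrt(5) - 1) + (1 - sqrt(5)) + (0) + (0)] = 0/20 = 0
  <chi_7*chi_5, chi_8> = (1/20)[1*(4)*conj(2) + 1*(4)*conj(2) + 2*(-1)*conj(-sqrt(5)/2 - 1/2) + 2*(-1)*conj(-1/2 + sqrt(5)/2) + 2*(-1)*conj(-1/2 + sqrt(5)/2) + 2*(-1)*conj(-sqrt(5)/2 - 1/2) + 5*(0)*conj(0) + 5*(0)*conj(0)]
      = (1/20)[(8) + (8) + (1 + sqrt(5)) + (1 - sqrt(5)) + (1 - sqrt(5)) + (1 + sqrt(5)) + (0) + (0)] = 20/20 = 1
Hence the multiplicities are chi_6: 1, chi_8: 1. Dimension check: dim(chi_7)*dim(chi_5) = 2*2 = 4 and sum (mult * dim) = 1*2 + 1*2 = 4.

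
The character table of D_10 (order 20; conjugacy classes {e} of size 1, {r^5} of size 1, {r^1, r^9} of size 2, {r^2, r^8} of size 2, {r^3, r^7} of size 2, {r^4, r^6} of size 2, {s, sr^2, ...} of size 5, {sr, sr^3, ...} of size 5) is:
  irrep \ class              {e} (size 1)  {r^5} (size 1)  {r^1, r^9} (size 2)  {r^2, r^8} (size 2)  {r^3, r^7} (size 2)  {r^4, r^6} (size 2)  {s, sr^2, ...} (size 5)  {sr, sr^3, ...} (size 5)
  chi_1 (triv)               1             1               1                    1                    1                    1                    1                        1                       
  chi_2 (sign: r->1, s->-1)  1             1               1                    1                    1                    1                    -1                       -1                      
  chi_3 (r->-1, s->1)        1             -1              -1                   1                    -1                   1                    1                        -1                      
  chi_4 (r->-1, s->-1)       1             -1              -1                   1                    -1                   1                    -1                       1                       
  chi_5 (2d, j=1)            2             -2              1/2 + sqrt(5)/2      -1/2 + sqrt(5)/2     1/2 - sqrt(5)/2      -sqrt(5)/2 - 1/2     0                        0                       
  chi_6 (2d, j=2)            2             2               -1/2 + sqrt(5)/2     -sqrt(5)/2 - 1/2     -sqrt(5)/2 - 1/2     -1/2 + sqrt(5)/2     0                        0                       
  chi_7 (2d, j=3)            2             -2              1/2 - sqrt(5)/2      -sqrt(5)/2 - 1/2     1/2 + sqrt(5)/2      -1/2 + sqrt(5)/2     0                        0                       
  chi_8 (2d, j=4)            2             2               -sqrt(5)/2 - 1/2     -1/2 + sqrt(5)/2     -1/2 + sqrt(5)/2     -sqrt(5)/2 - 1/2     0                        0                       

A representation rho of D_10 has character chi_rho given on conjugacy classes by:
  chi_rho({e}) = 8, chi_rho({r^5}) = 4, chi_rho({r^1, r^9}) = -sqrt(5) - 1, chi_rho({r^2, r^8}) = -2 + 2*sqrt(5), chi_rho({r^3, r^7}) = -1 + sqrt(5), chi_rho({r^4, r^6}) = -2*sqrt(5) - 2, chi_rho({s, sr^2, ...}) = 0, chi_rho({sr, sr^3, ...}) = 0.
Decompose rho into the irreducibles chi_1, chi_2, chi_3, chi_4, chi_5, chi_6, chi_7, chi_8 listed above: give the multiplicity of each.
Multiplicities: chi_1: 0, chi_2: 0, chi_3: 0, chi_4: 0, chi_5: 1, chi_6: 0, chi_7: 0, chi_8: 3.

Proof sketch: Use <chi_rho, chi> = (1/|G|) sum_C |C| * chi_rho(C) * conj(chi(C)) with |G| = 20 for each irreducible chi in the table:
  <chi_rho, chi_1> = (1/20)[1*(8)*conj(1) + 1*(4)*conj(1) + 2*(-sqrt(5) - 1)*conj(1) + 2*(-2 + 2*sqrt(5))*conj(1) + 2*(-1 + sqrt(5))*conj(1) + 2*(-2*sqrt(5) - 2)*conj(1) + 5*(0)*conj(1) + 5*(0)*conj(1)]
      = (1/20)[(8) + (4) + (-2*sqrt(5) - 2) + (-4 + 4*sqrt(5)) + (-2 + 2*sqrt(5)) + (-4*sqrt(5) - 4) + (0) + (0)] = 0/20 = 0
  <chi_rho, chi_2> = (1/20)[1*(8)*conj(1) + 1*(4)*conj(1) + 2*(-sqrt(5) - 1)*conj(1) + 2*(-2 + 2*sqrt(5))*conj(1) + 2*(-1 + sqrt(5))*conj(1) + 2*(-2*sqrt(5) - 2)*conj(1) + 5*(0)*conj(-1) + 5*(0)*conj(-1)]
      = (1/20)[(8) + (4) + (-2*sqrt(5) - 2) + (-4 + 4*sqrt(5)) + (-2 + 2*sqrt(5)) + (-4*sqrt(5) - 4) + (0) + (0)] = 0/20 = 0
  <chi_rho, chi_3> = (1/20)[1*(8)*conj(1) + 1*(4)*conj(-1) + 2*(-sqrt(5) - 1)*conj(-1) + 2*(-2 + 2*sqrt(5))*conj(1) + 2*(-1 + sqrt(5))*conj(-1) + 2*(-2*sqrt(5) - 2)*conj(1) + 5*(0)*conj(1) + 5*(0)*conj(-1)]
      = (1/20)[(8) + (-4) + (2 + 2*sqrt(5)) + (-4 + 4*sqrt(5)) + (2 - 2*sqrt(5)) + (-4*sqrt(5) - 4) + (0) + (0)] = 0/20 = 0
  <chi_rho, chi_4> = (1/20)[1*(8)*conj(1) + 1*(4)*conj(-1) + 2*(-sqrt(5) - 1)*conj(-1) + 2*(-2 + 2*sqrt(5))*conj(1) + 2*(-1 + sqrt(5))*conj(-1) + 2*(-2*sqrt(5) - 2)*conj(1) + 5*(0)*conj(-1) + 5*(0)*conj(1)]
      = (1/20)[(8) + (-4) + (2 + 2*sqrt(5)) + (-4 + 4*sqrt(5)) + (2 - 2*sqrt(5)) + (-4*sqrt(5) - 4) + (0) + (0)] = 0/20 = 0
  <chi_rho, chi_5> = (1/20)[1*(8)*conj(2) + 1*(4)*conj(-2) + 2*(-sqrt(5) - 1)*conj(1/2 + sqrt(5)/2) + 2*(-2 + 2*sqrt(5))*conj(-1/2 + sqrt(5)/2) + 2*(-1 + sqrt(5))*conj(1/2 - sqrt(5)/2) + 2*(-2*sqrt(5) - 2)*conj(-sqrt(5)/2 - 1/2) + 5*(0)*conj(0) + 5*(0)*conj(0)]
      = (1/20)[(16) + (-8) + (-6 - 2*sqrt(5)) + (12 - 4*sqrt(5)) + (-6 + 2*sqrt(5)) + (4*sqrt(5) + 12) + (0) + (0)] = 20/20 = 1
  <chi_rho, chi_6> = (1/20)[1*(8)*conj(2) + 1*(4)*conj(2) + 2*(-sqrt(5) - 1)*conj(-1/2 + sqrt(5)/2) + 2*(-2 + 2*sqrt(5))*conj(-sqrt(5)/2 - 1/2) + 2*(-1 + sqrt(5))*conj(-sqrt(5)/2 - 1/2) + 2*(-2*sqrt(5) - 2)*conj(-1/2 + sqrt(5)/2) + 5*(0)*conj(0) + 5*(0)*conj(0)]
      = (1/20)[(16) + (8) + (-4) + (-8) + (-4) + (-8) + (0) + (0)] = 0/20 = 0
  <chi_rho, chi_7> = (1/20)[1*(8)*conj(2) + 1*(4)*conj(-2) + 2*(-sqrt(5) - 1)*conj(1/2 - sqrt(5)/2) + 2*(-2 + 2*sqrt(5))*conj(-sqrt(5)/2 - 1/2) + 2*(-1 + sqrt(5))*conj(1/2 + sqrt(5)/2) + 2*(-2*sqrt(5) - 2)*conj(-1/2 + sqrt(5)/2) + 5*(0)*conj(0) + 5*(0)*conj(0)]
      = (1/20)[(16) + (-8) + (4) + (-8) + (4) + (-8) + (0) + (0)] = 0/20 = 0
  <chi_rho, chi_8> = (1/20)[1*(8)*conj(2) + 1*(4)*conj(2) + 2*(-sqrt(5) - 1)*conj(-sqrt(5)/2 - 1/2) + 2*(-2 + 2*sqrt(5))*conj(-1/2 + sqrt(5)/2) + 2*(-1 + sqrt(5))*conj(-1/2 + sqrt(5)/2) + 2*(-2*sqrt(5) - 2)*conj(-sqrt(5)/2 - 1/2) + 5*(0)*conj(0) + 5*(0)*conj(0)]
      = (1/20)[(16) + (8) + (2*sqrt(5) + 6) + (12 - 4*sqrt(5)) + (6 - 2*sqrt(5)) + (4*sqrt(5) + 12) + (0) + (0)] = 60/20 = 3
Dimension check: dim(rho) = sum (mult * dim) = 0*1 + 0*1 + 0*1 + 0*1 + 1*2 + 0*2 + 0*2 + 3*2 = 8 = chi_rho(e) = 8.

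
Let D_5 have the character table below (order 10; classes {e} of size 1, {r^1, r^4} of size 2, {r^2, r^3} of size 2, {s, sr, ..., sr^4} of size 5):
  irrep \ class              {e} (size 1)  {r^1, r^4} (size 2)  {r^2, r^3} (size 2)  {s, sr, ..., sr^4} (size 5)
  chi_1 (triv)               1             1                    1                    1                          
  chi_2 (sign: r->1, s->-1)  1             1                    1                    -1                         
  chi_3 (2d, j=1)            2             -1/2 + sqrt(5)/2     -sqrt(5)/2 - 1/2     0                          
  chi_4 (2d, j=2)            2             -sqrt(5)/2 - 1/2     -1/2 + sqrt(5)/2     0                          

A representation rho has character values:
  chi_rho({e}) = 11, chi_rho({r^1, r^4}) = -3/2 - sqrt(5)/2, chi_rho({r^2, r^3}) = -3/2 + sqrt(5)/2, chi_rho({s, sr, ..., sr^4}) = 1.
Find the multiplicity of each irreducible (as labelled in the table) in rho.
Multiplicities: chi_1: 1, chi_2: 0, chi_3: 2, chi_4: 3.

Justification: Use <chi_rho, chi> = (1/|G|) sum_C |C| * chi_rho(C) * conj(chi(C)) with |G| = 10 for each irreducible chi in the table:
  <chi_rho, chi_1> = (1/10)[1*(11)*conj(1) + 2*(-3/2 - sqrt(5)/2)*conj(1) + 2*(-3/2 + sqrt(5)/2)*conj(1) + 5*(1)*conj(1)]
      = (1/10)[(11) + (-3 - sqrt(5)) + (-3 + sqrt(5)) + (5)] = 10/10 = 1
  <chi_rho, chi_2> = (1/10)[1*(11)*conj(1) + 2*(-3/2 - sqrt(5)/2)*conj(1) + 2*(-3/2 + sqrt(5)/2)*conj(1) + 5*(1)*conj(-1)]
      = (1/10)[(11) + (-3 - sqrt(5)) + (-3 + sqrt(5)) + (-5)] = 0/10 = 0
  <chi_rho, chi_3> = (1/10)[1*(11)*conj(2) + 2*(-3/2 - sqrt(5)/2)*conj(-1/2 + sqrt(5)/2) + 2*(-3/2 + sqrt(5)/2)*conj(-sqrt(5)/2 - 1/2) + 5*(1)*conj(0)]
      = (1/10)[(22) + (-sqrt(5) - 1) + (-1 + sqrt(5)) + (0)] = 20/10 = 2
  <chi_rho, chi_4> = (1/10)[1*(11)*conj(2) + 2*(-3/2 - sqrt(5)/2)*conj(-sqrt(5)/2 - 1/2) + 2*(-3/2 + sqrt(5)/2)*conj(-1/2 + sqrt(5)/2) + 5*(1)*conj(0)]
      = (1/10)[(22) + (4 + 2*sqrt(5)) + (4 - 2*sqrt(5)) + (0)] = 30/10 = 3
Dimension check: dim(rho) = sum (mult * dim) = 1*1 + 0*1 + 2*2 + 3*2 = 11 = chi_rho(e) = 11.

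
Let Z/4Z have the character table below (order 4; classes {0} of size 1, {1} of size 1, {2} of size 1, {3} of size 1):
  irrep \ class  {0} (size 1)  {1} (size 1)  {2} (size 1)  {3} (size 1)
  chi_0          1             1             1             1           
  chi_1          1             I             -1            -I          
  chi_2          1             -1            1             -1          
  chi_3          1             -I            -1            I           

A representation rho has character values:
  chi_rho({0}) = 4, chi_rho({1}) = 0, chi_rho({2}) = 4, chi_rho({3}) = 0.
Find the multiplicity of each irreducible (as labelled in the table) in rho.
Multiplicities: chi_0: 2, chi_1: 0, chi_2: 2, chi_3: 0.

Why: Use <chi_rho, chi> = (1/|G|) sum_C |C| * chi_rho(C) * conj(chi(C)) with |G| = 4 for each irreducible chi in the table:
  <chi_rho, chi_0> = (1/4)[1*(4)*conj(1) + 1*(0)*conj(1) + 1*(4)*conj(1) + 1*(0)*conj(1)]
      = (1/4)[(4) + (0) + (4) + (0)] = 8/4 = 2
  <chi_rho, chi_1> = (1/4)[1*(4)*conj(1) + 1*(0)*conj(I) + 1*(4)*conj(-1) + 1*(0)*conj(-I)]
      = (1/4)[(4) + (0) + (-4) + (0)] = 0/4 = 0
  <chi_rho, chi_2> = (1/4)[1*(4)*conj(1) + 1*(0)*conj(-1) + 1*(4)*conj(1) + 1*(0)*conj(-1)]
      = (1/4)[(4) + (0) + (4) + (0)] = 8/4 = 2
  <chi_rho, chi_3> = (1/4)[1*(4)*conj(1) + 1*(0)*conj(-I) + 1*(4)*conj(-1) + 1*(0)*conj(I)]
      = (1/4)[(4) + (0) + (-4) + (0)] = 0/4 = 0
(Exp terms are combined using exp(i*s)*conj(exp(i*t)) = exp(i*(s-t)), and sums of them are collapsed using the identity that for every m > 1 the m distinct m-th roots of unity sum to 0, e.g. 1 + exp(2*I*pi/3) + exp(-2*I*pi/3) = 0.)
Dimension check: dim(rho) = sum (mult * dim) = 2*1 + 0*1 + 2*1 + 0*1 = 4 = chi_rho(e) = 4.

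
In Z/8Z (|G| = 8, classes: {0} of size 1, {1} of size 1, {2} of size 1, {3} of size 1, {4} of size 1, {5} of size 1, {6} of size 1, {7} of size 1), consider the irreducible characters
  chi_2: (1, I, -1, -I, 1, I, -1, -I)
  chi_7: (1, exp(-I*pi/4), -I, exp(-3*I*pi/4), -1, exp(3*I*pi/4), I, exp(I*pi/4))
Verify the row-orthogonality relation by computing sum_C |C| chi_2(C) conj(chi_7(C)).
Sum = 0; so <chi_2, chi_7> = 0 (distinct irreducibles are orthogonal).

Details: Compute term by term over conjugacy classes (|C| * chi_2(C) * conj(chi_7(C))):
  1*(1)*conj(1) + 1*(I)*conj(exp(-I*pi/4)) + 1*(-1)*conj(-I) + 1*(-I)*conj(exp(-3*I*pi/4)) + 1*(1)*conj(-1) + 1*(I)*conj(exp(3*I*pi/4)) + 1*(-1)*conj(I) + 1*(-I)*conj(exp(I*pi/4))
  = (1) + (exp(3*I*pi/4)) + (-I) + (-exp(-3*I*pi/4)) + (-1) + (exp(-I*pi/4)) + (I) + (-exp(I*pi/4))
  = 0.
(Exp terms are combined using exp(i*s)*conj(exp(i*t)) = exp(i*(s-t)), and sums of them are collapsed using the identity that for every m > 1 the m distinct m-th roots of unity sum to 0, e.g. 1 + exp(2*I*pi/3) + exp(-2*I*pi/3) = 0.)
Dividing by |G| = 8 gives 0/8 = 0, matching the row-orthogonality relation <chi_2, chi_7> = [chi_2 = chi_7].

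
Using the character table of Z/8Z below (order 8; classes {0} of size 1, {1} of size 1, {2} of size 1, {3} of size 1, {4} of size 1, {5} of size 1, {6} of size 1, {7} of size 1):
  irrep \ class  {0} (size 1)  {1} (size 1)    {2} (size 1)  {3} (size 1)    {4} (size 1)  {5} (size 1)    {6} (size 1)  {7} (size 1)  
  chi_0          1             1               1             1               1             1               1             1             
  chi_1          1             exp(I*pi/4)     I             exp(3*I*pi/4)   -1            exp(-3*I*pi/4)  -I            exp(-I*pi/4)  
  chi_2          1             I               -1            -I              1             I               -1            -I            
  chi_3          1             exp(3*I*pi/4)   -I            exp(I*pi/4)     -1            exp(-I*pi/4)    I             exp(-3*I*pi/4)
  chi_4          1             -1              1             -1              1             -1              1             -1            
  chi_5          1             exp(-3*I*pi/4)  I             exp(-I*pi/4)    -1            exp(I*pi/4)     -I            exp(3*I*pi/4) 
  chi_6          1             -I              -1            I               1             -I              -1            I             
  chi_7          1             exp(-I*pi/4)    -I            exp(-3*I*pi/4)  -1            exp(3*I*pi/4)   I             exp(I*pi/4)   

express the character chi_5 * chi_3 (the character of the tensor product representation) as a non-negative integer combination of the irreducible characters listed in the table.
chi_5 tensor chi_3 = chi_0 (all other irreducibles have multiplicity 0).

Explanation: The character of a tensor product is the pointwise product (chi_5 * chi_3)(C) = chi_5(C) * chi_3(C):
  {0}: (1)*(1), {1}: (exp(-3*I*pi/4))*(exp(3*I*pi/4)), {2}: (I)*(-I), {3}: (exp(-I*pi/4))*(exp(I*pi/4)), {4}: (-1)*(-1), {5}: (exp(I*pi/4))*(exp(-I*pi/4)), {6}: (-I)*(I), {7}: (exp(3*I*pi/4))*(exp(-3*I*pi/4))
so (chi_5 * chi_3) takes values
  {0} -> 1, {1} -> 1, {2} -> 1, {3} -> 1, {4} -> 1, {5} -> 1, {6} -> 1, {7} -> 1.
Now take the inner product of this character with each irreducible chi from the table, <chi_5*chi_3, chi> = (1/8) sum_C |C| (chi_5*chi_3)(C) conj(chi(C)):
  <chi_5*chi_3, chi_0> = (1/8)[1*(1)*conj(1) + 1*(1)*conj(1) + 1*(1)*conj(1) + 1*(1)*conj(1) + 1*(1)*conj(1) + 1*(1)*conj(1) + 1*(1)*conj(1) + 1*(1)*conj(1)]
      = (1/8)[(1) + (1) + (1) + (1) + (1) + (1) + (1) + (1)] = 8/8 = 1
  <chi_5*chi_3, chi_1> = (1/8)[1*(1)*conj(1) + 1*(1)*conj(exp(I*pi/4)) + 1*(1)*conj(I) + 1*(1)*conj(exp(3*I*pi/4)) + 1*(1)*conj(-1) + 1*(1)*conj(exp(-3*I*pi/4)) + 1*(1)*conj(-I) + 1*(1)*conj(exp(-I*pi/4))]
      = (1/8)[(1) + (exp(-I*pi/4)) + (-I) + (exp(-3*I*pi/4)) + (-1) + (exp(3*I*pi/4)) + (I) + (exp(I*pi/4))] = 0/8 = 0
  <chi_5*chi_3, chi_2> = (1/8)[1*(1)*conj(1) + 1*(1)*conj(I) + 1*(1)*conj(-1) + 1*(1)*conj(-I) + 1*(1)*conj(1) + 1*(1)*conj(I) + 1*(1)*conj(-1) + 1*(1)*conj(-I)]
      = (1/8)[(1) + (-I) + (-1) + (I) + (1) + (-I) + (-1) + (I)] = 0/8 = 0
  <chi_5*chi_3, chi_3> = (1/8)[1*(1)*conj(1) + 1*(1)*conj(exp(3*I*pi/4)) + 1*(1)*conj(-I) + 1*(1)*conj(exp(I*pi/4)) + 1*(1)*conj(-1) + 1*(1)*conj(exp(-I*pi/4)) + 1*(1)*conj(I) + 1*(1)*conj(exp(-3*I*pi/4))]
      = (1/8)[(1) + (exp(-3*I*pi/4)) + (I) + (exp(-I*pi/4)) + (-1) + (exp(I*pi/4)) + (-I) + (exp(3*I*pi/4))] = 0/8 = 0
  <chi_5*chi_3, chi_4> = (1/8)[1*(1)*conj(1) + 1*(1)*conj(-1) + 1*(1)*conj(1) + 1*(1)*conj(-1) + 1*(1)*conj(1) + 1*(1)*conj(-1) + 1*(1)*conj(1) + 1*(1)*conj(-1)]
      = (1/8)[(1) + (-1) + (1) + (-1) + (1) + (-1) + (1) + (-1)] = 0/8 = 0
  <chi_5*chi_3, chi_5> = (1/8)[1*(1)*conj(1) + 1*(1)*conj(exp(-3*I*pi/4)) + 1*(1)*conj(I) + 1*(1)*conj(exp(-I*pi/4)) + 1*(1)*conj(-1) + 1*(1)*conj(exp(I*pi/4)) + 1*(1)*conj(-I) + 1*(1)*conj(exp(3*I*pi/4))]
      = (1/8)[(1) + (exp(3*I*pi/4)) + (-I) + (exp(I*pi/4)) + (-1) + (exp(-I*pi/4)) + (I) + (exp(-3*I*pi/4))] = 0/8 = 0
  <chi_5*chi_3, chi_6> = (1/8)[1*(1)*conj(1) + 1*(1)*conj(-I) + 1*(1)*conj(-1) + 1*(1)*conj(I) + 1*(1)*conj(1) + 1*(1)*conj(-I) + 1*(1)*conj(-1) + 1*(1)*conj(I)]
      = (1/8)[(1) + (I) + (-1) + (-I) + (1) + (I) + (-1) + (-I)] = 0/8 = 0
  <chi_5*chi_3, chi_7> = (1/8)[1*(1)*conj(1) + 1*(1)*conj(exp(-I*pi/4)) + 1*(1)*conj(-I) + 1*(1)*conj(exp(-3*I*pi/4)) + 1*(1)*conj(-1) + 1*(1)*conj(exp(3*I*pi/4)) + 1*(1)*conj(I) + 1*(1)*conj(exp(I*pi/4))]
      = (1/8)[(1) + (exp(I*pi/4)) + (I) + (exp(3*I*pi/4)) + (-1) + (exp(-3*I*pi/4)) + (-I) + (exp(-I*pi/4))] = 0/8 = 0
(Exp terms are combined using exp(i*s)*conj(exp(i*t)) = exp(i*(s-t)), and sums of them are collapsed using the identity that for every m > 1 the m distinct m-th roots of unity sum to 0, e.g. 1 + exp(2*I*pi/3) + exp(-2*I*pi/3) = 0.)
Hence the multiplicities are chi_0: 1. Dimension check: dim(chi_5)*dim(chi_3) = 1*1 = 1 and sum (mult * dim) = 1*1 = 1.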